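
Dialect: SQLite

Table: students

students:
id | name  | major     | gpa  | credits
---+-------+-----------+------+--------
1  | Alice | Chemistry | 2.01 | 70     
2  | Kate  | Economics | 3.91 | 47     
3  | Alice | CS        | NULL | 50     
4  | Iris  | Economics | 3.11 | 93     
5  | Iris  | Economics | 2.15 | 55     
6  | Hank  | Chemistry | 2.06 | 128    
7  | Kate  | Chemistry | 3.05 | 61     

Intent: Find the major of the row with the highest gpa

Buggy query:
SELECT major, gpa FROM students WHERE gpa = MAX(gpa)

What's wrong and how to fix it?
Bug: WHERE is evaluated per row; an aggregate over the whole table isn't defined there

Fix: Use a subquery: WHERE gpa = (SELECT MAX(gpa) FROM students)

Corrected query:
SELECT major, gpa FROM students WHERE gpa = (SELECT MAX(gpa) FROM students)

Result:
major     | gpa 
----------+-----
Economics | 3.91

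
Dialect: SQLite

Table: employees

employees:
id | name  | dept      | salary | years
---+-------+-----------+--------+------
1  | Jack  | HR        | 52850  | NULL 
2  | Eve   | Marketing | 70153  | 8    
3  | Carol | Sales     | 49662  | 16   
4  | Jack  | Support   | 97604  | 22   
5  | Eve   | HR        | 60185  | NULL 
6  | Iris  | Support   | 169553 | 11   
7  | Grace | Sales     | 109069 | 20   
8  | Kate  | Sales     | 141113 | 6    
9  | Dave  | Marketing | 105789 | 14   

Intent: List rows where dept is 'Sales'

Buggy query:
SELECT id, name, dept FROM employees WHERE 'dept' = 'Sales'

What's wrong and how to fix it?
Bug: 'dept' in single quotes is a string literal, not the column; the comparison is literal-vs-literal and never true

Fix: Reference the column as dept without single quotes

Corrected query:
SELECT id, name, dept FROM employees WHERE dept = 'Sales'

Result:
id | name  | dept 
---+-------+------
3  | Carol | Sales
7  | Grace | Sales
8  | Kate  | Sales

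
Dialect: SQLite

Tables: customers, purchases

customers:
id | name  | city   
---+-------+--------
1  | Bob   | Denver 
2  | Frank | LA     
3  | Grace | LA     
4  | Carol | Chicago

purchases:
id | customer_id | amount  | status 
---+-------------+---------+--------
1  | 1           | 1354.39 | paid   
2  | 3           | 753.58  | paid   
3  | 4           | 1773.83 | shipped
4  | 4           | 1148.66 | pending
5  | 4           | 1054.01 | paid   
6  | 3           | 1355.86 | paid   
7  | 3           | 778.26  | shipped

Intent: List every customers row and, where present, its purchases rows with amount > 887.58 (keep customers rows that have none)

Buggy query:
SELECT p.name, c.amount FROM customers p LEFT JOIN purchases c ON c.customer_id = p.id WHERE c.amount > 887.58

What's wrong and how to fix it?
Bug: Filtering c.amount in WHERE discards the NULL rows produced by LEFT JOIN, turning it into an inner join

Fix: Put 'c.amount > 887.58' in the JOIN's ON clause instead of WHERE

Corrected query:
SELECT p.name, c.amount FROM customers p LEFT JOIN purchases c ON c.customer_id = p.id AND c.amount > 887.58

Result:
name  | amount 
------+--------
Bob   | 1354.39
Frank | NULL   
Grace | 1355.86
Carol | 1054.01
Carol | 1148.66
Carol | 1773.83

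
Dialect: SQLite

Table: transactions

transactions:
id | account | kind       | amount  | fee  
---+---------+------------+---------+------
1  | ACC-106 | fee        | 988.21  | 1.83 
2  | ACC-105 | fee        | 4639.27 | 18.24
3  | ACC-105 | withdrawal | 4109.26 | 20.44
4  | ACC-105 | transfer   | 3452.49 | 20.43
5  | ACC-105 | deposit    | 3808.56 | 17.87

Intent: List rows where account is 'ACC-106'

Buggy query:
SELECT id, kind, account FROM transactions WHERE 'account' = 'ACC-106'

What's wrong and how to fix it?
Bug: 'account' in single quotes is a string literal, not the column; the comparison is literal-vs-literal and never true

Fix: Reference the column as account without single quotes

Corrected query:
SELECT id, kind, account FROM transactions WHERE account = 'ACC-106'

Result:
id | kind | account
---+------+--------
1  | fee  | ACC-106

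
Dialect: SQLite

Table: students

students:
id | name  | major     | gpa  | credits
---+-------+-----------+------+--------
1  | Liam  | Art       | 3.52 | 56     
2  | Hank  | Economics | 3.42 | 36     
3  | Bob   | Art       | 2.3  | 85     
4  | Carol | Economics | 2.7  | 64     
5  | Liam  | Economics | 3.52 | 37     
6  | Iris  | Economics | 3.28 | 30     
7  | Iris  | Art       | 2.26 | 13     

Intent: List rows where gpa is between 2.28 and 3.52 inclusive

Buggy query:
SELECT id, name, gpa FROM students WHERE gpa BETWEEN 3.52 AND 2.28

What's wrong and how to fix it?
Bug: The bounds are reversed; BETWEEN a AND b requires a <= b to match anything

Fix: Write BETWEEN 2.28 AND 3.52

Corrected query:
SELECT id, name, gpa FROM students WHERE gpa BETWEEN 2.28 AND 3.52

Result:
id | name  | gpa 
---+-------+-----
1  | Liam  | 3.52
2  | Hank  | 3.42
3  | Bob   | 2.3 
4  | Carol | 2.7 
5  | Liam  | 3.52
6  | Iris  | 3.28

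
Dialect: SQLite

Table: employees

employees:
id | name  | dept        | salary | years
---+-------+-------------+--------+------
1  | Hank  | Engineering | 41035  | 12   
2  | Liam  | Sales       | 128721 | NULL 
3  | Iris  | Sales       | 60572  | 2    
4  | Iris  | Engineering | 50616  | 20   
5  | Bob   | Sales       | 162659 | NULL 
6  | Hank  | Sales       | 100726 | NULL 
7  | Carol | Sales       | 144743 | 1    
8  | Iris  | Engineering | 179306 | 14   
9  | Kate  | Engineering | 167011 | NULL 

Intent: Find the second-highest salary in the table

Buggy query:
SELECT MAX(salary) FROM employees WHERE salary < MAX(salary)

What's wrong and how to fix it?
Bug: The inner MAX is an aggregate inside WHERE, which is not allowed

Fix: Put the inner MAX in a scalar subquery

Corrected query:
SELECT MAX(salary) FROM employees WHERE salary < (SELECT MAX(salary) FROM employees)

Result:
MAX(salary)
-----------
167011     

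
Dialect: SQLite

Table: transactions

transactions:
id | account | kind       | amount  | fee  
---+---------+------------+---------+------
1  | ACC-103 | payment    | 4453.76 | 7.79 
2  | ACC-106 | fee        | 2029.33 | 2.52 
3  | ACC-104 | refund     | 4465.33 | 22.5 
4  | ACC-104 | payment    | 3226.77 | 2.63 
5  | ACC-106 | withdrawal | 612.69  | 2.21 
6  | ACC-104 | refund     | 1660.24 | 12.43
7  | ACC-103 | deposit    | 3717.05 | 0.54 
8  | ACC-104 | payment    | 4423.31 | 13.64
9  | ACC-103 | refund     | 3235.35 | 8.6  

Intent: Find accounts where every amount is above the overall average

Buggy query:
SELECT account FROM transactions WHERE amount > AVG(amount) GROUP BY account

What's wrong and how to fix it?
Bug: WHERE evaluates per row before aggregation, so AVG() is unavailable

Fix: Use a subquery for AVG and a HAVING MIN(...) filter so the condition holds for every row in the group

Corrected query:
SELECT account FROM transactions GROUP BY account HAVING MIN(amount) > (SELECT AVG(amount) FROM transactions)

Result:
account
-------
ACC-103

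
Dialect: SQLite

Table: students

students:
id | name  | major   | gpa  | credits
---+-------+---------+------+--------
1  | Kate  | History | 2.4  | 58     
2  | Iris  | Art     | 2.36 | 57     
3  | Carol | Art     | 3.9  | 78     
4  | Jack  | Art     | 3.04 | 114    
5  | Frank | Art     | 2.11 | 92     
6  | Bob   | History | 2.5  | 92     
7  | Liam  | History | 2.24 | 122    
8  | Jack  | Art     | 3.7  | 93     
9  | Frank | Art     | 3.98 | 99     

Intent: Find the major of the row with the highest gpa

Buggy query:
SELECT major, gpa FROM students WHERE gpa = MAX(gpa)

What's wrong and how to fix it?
Bug: MAX(gpa) is an aggregate and cannot be used directly in WHERE

Fix: Wrap MAX in a scalar subquery so WHERE compares against a single value

Corrected query:
SELECT major, gpa FROM students WHERE gpa = (SELECT MAX(gpa) FROM students)

Result:
major | gpa 
------+-----
Art   | 3.98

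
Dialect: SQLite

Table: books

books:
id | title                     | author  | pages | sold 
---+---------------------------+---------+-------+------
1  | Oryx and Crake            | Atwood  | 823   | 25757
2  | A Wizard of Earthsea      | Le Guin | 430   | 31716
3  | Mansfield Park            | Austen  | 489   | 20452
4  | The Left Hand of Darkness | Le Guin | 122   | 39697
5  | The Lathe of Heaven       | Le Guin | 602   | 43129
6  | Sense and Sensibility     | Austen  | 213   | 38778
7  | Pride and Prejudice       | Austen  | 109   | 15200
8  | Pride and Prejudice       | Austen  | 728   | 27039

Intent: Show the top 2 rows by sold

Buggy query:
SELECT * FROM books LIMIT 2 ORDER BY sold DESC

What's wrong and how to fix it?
Bug: LIMIT must come after ORDER BY

Fix: Sort with ORDER BY, then apply LIMIT

Corrected query:
SELECT * FROM books ORDER BY sold DESC LIMIT 2

Result:
id | title                     | author  | pages | sold 
---+---------------------------+---------+-------+------
5  | The Lathe of Heaven       | Le Guin | 602   | 43129
4  | The Left Hand of Darkness | Le Guin | 122   | 39697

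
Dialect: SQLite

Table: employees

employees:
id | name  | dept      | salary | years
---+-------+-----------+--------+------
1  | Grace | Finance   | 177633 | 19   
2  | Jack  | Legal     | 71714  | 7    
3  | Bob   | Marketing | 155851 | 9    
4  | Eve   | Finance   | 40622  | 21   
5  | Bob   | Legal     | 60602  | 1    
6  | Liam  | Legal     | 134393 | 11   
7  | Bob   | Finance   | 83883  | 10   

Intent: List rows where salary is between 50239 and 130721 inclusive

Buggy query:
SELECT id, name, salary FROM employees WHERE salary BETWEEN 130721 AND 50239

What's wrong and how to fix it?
Bug: The bounds are reversed; BETWEEN a AND b requires a <= b to match anything

Fix: Write BETWEEN 50239 AND 130721

Corrected query:
SELECT id, name, salary FROM employees WHERE salary BETWEEN 50239 AND 130721

Result:
id | name | salary
---+------+-------
2  | Jack | 71714 
5  | Bob  | 60602 
7  | Bob  | 83883 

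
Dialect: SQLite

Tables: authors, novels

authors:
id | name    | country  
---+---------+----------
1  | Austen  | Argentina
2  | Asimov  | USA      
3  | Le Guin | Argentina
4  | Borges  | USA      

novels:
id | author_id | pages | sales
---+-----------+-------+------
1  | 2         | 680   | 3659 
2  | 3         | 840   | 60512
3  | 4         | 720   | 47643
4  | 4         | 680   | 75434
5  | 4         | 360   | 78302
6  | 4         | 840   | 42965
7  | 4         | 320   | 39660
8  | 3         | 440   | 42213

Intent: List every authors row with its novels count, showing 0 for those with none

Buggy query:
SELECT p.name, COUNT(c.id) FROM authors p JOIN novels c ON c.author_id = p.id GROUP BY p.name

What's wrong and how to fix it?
Bug: An inner join excludes parents with zero children

Fix: Use LEFT JOIN so parents without children still appear (COUNT(c.id) gives 0)

Corrected query:
SELECT p.name, COUNT(c.id) FROM authors p LEFT JOIN novels c ON c.author_id = p.id GROUP BY p.name

Result:
name    | COUNT(c.id)
--------+------------
Asimov  | 1          
Austen  | 0          
Borges  | 5          
Le Guin | 2          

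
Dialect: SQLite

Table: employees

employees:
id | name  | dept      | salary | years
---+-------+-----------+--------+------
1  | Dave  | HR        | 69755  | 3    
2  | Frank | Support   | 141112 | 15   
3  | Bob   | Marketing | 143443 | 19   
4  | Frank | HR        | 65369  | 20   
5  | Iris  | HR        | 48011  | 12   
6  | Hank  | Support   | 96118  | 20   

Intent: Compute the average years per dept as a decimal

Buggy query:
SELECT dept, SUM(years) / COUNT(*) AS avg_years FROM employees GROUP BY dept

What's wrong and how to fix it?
Bug: Both operands are integers, so '/' performs integer division and truncates

Fix: Cast one side to REAL so the division keeps the fractional part

Corrected query:
SELECT dept, SUM(years) * 1.0 / COUNT(*) AS avg_years FROM employees GROUP BY dept

Result:
dept      | avg_years
----------+----------
HR        | 11.666667
Marketing | 19       
Support   | 17.5     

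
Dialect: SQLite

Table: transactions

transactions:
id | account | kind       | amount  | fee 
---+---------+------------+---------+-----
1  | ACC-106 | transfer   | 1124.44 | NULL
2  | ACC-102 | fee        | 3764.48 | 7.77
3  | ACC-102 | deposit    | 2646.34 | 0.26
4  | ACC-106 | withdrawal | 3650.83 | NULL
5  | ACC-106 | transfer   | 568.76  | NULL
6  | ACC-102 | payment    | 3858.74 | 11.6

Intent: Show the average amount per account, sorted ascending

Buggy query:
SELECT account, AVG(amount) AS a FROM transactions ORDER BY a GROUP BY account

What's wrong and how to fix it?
Bug: ORDER BY appears before GROUP BY; SQL clause order requires GROUP BY first

Fix: Move ORDER BY to the end, after GROUP BY

Corrected query:
SELECT account, AVG(amount) AS a FROM transactions GROUP BY account ORDER BY a

Result:
account | a          
--------+------------
ACC-106 | 1781.343333
ACC-102 | 3423.186667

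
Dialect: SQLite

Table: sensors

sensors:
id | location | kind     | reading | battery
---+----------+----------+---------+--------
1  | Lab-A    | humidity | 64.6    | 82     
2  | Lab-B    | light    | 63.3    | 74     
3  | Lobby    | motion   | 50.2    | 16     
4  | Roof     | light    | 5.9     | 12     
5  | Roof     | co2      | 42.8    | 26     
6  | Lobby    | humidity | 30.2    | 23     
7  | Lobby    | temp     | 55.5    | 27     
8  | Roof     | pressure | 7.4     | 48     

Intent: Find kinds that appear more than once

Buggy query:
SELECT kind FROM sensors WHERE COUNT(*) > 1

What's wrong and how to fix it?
Bug: COUNT(*) is an aggregate and cannot be used in WHERE

Fix: GROUP BY kind, then filter groups with HAVING COUNT(*) > 1

Corrected query:
SELECT kind FROM sensors GROUP BY kind HAVING COUNT(*) > 1

Result:
kind    
--------
humidity
light   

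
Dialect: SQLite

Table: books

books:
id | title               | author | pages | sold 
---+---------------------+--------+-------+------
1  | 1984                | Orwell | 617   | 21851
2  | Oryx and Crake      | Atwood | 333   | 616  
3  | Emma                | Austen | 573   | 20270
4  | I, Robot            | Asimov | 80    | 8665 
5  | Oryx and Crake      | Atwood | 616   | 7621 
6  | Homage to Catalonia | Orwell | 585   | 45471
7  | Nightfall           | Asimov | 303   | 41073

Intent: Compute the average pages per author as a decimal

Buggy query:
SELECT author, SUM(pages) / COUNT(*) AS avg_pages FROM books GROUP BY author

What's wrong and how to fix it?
Bug: SUM(pages) and COUNT(*) are both integers; the division truncates the fractional part

Fix: Cast one side to REAL so the division keeps the fractional part

Corrected query:
SELECT author, SUM(pages) * 1.0 / COUNT(*) AS avg_pages FROM books GROUP BY author

Result:
author | avg_pages
-------+----------
Asimov | 191.5    
Atwood | 474.5    
Austen | 573      
Orwell | 601      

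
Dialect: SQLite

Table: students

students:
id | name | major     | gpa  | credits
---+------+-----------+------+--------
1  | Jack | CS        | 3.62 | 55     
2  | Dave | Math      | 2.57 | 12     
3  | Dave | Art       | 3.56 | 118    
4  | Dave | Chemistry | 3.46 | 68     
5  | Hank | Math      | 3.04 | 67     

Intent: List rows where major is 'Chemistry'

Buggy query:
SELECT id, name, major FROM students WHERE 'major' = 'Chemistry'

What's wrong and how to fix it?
Bug: Single quotes denote string literals in SQL; the column name is being compared as a constant string

Fix: Remove the quotes around the column name (or use double quotes for an identifier)

Corrected query:
SELECT id, name, major FROM students WHERE major = 'Chemistry'

Result:
id | name | major    
---+------+----------
4  | Dave | Chemistry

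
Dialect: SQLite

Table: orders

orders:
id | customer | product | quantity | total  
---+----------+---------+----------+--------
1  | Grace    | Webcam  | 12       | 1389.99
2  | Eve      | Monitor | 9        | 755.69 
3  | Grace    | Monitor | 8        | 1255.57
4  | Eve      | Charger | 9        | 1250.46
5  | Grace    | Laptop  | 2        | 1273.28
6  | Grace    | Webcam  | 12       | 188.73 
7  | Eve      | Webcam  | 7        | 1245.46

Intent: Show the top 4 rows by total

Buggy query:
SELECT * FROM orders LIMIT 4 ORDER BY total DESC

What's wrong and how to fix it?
Bug: LIMIT must come after ORDER BY

Fix: Sort with ORDER BY, then apply LIMIT

Corrected query:
SELECT * FROM orders ORDER BY total DESC LIMIT 4

Result:
id | customer | product | quantity | total  
---+----------+---------+----------+--------
1  | Grace    | Webcam  | 12       | 1389.99
5  | Grace    | Laptop  | 2        | 1273.28
3  | Grace    | Monitor | 8        | 1255.57
4  | Eve      | Charger | 9        | 1250.46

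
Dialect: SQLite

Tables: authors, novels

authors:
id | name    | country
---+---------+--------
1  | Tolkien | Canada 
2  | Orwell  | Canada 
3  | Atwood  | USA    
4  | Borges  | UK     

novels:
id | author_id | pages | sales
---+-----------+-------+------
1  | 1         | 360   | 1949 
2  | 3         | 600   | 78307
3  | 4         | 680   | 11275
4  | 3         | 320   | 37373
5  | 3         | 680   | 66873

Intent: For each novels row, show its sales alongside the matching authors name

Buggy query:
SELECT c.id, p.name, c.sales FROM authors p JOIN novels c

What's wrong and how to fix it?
Bug: JOIN with no ON clause produces a cartesian product; every novels row pairs with every authors row

Fix: Specify the join condition linking the foreign key to the parent id

Corrected query:
SELECT c.id, p.name, c.sales FROM authors p JOIN novels c ON c.author_id = p.id

Result:
id | name    | sales
---+---------+------
1  | Tolkien | 1949 
2  | Atwood  | 78307
3  | Borges  | 11275
4  | Atwood  | 37373
5  | Atwood  | 66873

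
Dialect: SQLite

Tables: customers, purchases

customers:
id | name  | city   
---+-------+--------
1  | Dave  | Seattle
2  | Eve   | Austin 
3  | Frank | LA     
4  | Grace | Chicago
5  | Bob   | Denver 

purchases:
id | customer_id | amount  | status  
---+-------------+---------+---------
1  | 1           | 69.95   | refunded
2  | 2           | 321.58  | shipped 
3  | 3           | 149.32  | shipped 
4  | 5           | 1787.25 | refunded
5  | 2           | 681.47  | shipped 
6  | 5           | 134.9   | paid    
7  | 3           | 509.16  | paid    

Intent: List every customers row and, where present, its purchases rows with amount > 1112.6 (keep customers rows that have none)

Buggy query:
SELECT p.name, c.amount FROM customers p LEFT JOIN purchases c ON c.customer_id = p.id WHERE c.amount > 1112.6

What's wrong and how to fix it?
Bug: A WHERE condition on the right-hand table after LEFT JOIN drops unmatched parents

Fix: Put 'c.amount > 1112.6' in the JOIN's ON clause instead of WHERE

Corrected query:
SELECT p.name, c.amount FROM customers p LEFT JOIN purchases c ON c.customer_id = p.id AND c.amount > 1112.6

Result:
name  | amount 
------+--------
Dave  | NULL   
Eve   | NULL   
Frank | NULL   
Grace | NULL   
Bob   | 1787.25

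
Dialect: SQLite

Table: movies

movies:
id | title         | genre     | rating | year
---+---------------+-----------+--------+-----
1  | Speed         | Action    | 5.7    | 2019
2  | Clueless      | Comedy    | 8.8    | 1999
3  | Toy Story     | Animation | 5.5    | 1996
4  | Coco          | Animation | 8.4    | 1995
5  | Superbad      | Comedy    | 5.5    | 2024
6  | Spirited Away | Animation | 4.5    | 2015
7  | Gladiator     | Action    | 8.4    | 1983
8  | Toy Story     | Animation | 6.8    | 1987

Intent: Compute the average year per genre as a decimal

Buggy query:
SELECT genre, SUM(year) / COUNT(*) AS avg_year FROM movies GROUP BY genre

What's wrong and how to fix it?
Bug: SUM(year) and COUNT(*) are both integers; the division truncates the fractional part

Fix: Cast one side to REAL so the division keeps the fractional part

Corrected query:
SELECT genre, SUM(year) * 1.0 / COUNT(*) AS avg_year FROM movies GROUP BY genre

Result:
genre     | avg_year
----------+---------
Action    | 2001    
Animation | 1998.25 
Comedy    | 2011.5  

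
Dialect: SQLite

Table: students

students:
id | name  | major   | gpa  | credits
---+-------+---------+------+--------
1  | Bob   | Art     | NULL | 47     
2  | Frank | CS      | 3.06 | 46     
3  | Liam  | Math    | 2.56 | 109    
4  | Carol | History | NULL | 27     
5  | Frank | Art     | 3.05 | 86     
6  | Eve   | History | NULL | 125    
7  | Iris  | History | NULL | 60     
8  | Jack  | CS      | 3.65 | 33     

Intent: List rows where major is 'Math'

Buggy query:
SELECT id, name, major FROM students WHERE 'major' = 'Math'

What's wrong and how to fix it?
Bug: Single quotes denote string literals in SQL; the column name is being compared as a constant string

Fix: Reference the column as major without single quotes

Corrected query:
SELECT id, name, major FROM students WHERE major = 'Math'

Result:
id | name | major
---+------+------
3  | Liam | Math 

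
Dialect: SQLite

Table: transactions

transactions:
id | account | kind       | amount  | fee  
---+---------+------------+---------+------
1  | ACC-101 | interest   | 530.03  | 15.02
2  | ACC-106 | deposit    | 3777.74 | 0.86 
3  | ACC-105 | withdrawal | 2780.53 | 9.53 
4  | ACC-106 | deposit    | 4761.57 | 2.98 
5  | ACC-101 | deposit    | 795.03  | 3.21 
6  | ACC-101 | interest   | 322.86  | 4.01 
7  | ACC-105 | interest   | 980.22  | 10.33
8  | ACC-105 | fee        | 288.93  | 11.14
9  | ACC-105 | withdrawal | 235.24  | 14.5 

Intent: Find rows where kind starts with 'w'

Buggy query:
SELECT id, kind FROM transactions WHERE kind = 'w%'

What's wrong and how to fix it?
Bug: Wildcards only work with LIKE; '=' treats '%' as a literal character

Fix: Replace '=' with LIKE so 'w%' is treated as a pattern

Corrected query:
SELECT id, kind FROM transactions WHERE kind LIKE 'w%'

Result:
id | kind      
---+-----------
3  | withdrawal
9  | withdrawal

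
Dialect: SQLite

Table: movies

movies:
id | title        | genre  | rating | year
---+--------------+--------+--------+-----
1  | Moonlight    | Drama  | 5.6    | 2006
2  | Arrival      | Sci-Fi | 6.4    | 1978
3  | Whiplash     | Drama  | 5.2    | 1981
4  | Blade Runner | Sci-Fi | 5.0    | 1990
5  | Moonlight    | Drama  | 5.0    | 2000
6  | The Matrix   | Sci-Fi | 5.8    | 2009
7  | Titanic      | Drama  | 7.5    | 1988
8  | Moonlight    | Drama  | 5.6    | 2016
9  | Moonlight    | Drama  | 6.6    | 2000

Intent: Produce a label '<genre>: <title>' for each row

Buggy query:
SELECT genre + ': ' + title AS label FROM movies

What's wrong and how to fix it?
Bug: SQLite uses || for string concatenation; + coerces text to numbers (yielding 0)

Fix: Use the || operator for string concatenation

Corrected query:
SELECT genre || ': ' || title AS label FROM movies

Result:
label               
--------------------
Drama: Moonlight    
Sci-Fi: Arrival     
Drama: Whiplash     
Sci-Fi: Blade Runner
Drama: Moonlight    
Sci-Fi: The Matrix  
Drama: Titanic      
Drama: Moonlight    
Drama: Moonlight    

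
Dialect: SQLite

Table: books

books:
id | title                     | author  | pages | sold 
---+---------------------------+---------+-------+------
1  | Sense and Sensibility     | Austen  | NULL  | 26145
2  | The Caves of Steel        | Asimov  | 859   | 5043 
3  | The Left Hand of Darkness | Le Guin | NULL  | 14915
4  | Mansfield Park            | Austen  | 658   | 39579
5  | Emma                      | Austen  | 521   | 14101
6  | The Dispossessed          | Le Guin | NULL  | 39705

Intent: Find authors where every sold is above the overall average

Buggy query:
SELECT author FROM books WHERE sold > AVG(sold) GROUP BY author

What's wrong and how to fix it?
Bug: AVG() is an aggregate; it can't sit directly in WHERE

Fix: Compute the overall average in a scalar subquery and compare each group's MIN against it in HAVING

Corrected query:
SELECT author FROM books GROUP BY author HAVING MIN(sold) > (SELECT AVG(sold) FROM books)

Result:
(no rows)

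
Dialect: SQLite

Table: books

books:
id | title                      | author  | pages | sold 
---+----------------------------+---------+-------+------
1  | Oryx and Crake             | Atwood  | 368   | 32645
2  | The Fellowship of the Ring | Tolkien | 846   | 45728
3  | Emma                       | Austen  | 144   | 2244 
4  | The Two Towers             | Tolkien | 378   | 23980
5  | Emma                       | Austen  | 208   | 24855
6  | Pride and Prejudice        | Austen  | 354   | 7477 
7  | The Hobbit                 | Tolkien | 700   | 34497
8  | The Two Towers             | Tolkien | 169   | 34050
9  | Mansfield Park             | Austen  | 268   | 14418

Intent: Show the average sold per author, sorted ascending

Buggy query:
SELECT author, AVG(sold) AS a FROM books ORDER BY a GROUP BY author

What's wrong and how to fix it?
Bug: GROUP BY must precede ORDER BY

Fix: Reorder: SELECT … FROM … GROUP BY … ORDER BY …

Corrected query:
SELECT author, AVG(sold) AS a FROM books GROUP BY author ORDER BY a

Result:
author  | a       
--------+---------
Austen  | 12248.5 
Atwood  | 32645   
Tolkien | 34563.75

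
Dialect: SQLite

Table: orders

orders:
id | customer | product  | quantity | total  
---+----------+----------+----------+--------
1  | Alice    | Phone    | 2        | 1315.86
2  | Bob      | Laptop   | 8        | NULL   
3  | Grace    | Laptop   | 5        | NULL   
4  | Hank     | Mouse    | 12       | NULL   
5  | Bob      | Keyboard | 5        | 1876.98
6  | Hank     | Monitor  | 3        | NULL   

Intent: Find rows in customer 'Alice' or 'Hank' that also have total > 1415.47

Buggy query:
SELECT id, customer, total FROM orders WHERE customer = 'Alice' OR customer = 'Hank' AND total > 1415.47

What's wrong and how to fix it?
Bug: Without parentheses, AND is evaluated before OR, so the total filter only applies to the 'Hank' branch

Fix: Group the OR with parentheses (or use IN), then AND the threshold

Corrected query:
SELECT id, customer, total FROM orders WHERE (customer = 'Alice' OR customer = 'Hank') AND total > 1415.47

Result:
(no rows)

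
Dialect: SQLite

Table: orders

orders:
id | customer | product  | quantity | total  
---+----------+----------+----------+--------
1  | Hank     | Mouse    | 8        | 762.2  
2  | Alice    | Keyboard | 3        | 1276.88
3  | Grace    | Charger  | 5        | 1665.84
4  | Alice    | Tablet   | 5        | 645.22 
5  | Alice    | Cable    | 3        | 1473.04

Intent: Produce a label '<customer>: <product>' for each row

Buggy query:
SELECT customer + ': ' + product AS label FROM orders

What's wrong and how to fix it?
Bug: '+' is numeric addition; on text columns SQLite converts them to 0 instead of concatenating

Fix: Use the || operator for string concatenation

Corrected query:
SELECT customer || ': ' || product AS label FROM orders

Result:
label          
---------------
Hank: Mouse    
Alice: Keyboard
Grace: Charger 
Alice: Tablet  
Alice: Cable   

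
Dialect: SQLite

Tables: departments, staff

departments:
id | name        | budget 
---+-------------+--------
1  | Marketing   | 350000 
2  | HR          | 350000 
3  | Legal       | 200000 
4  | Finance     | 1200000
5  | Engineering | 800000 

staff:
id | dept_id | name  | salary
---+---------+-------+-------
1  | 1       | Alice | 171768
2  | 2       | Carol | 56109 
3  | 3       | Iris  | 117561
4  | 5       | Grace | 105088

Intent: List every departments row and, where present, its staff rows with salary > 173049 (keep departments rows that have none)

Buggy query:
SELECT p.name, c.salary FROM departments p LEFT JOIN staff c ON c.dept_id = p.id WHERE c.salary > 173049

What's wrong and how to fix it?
Bug: A WHERE condition on the right-hand table after LEFT JOIN drops unmatched parents

Fix: Put 'c.salary > 173049' in the JOIN's ON clause instead of WHERE

Corrected query:
SELECT p.name, c.salary FROM departments p LEFT JOIN staff c ON c.dept_id = p.id AND c.salary > 173049

Result:
name        | salary
------------+-------
Marketing   | NULL  
HR          | NULL  
Legal       | NULL  
Finance     | NULL  
Engineering | NULL  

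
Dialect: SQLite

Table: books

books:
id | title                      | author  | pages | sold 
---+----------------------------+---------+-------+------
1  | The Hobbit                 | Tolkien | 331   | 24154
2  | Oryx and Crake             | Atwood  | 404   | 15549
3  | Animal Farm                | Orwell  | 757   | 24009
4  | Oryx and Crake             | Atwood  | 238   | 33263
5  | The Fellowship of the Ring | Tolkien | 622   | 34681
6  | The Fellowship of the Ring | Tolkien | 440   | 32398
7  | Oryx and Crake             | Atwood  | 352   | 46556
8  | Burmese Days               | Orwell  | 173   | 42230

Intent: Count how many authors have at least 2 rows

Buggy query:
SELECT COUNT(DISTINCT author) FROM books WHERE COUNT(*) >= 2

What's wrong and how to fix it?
Bug: WHERE filters individual rows, not groups, so a group-level COUNT is invalid there

Fix: Group first with HAVING COUNT(*) >= 2, then COUNT the resulting groups

Corrected query:
SELECT COUNT(*) FROM (SELECT author FROM books GROUP BY author HAVING COUNT(*) >= 2)

Result:
COUNT(*)
--------
3       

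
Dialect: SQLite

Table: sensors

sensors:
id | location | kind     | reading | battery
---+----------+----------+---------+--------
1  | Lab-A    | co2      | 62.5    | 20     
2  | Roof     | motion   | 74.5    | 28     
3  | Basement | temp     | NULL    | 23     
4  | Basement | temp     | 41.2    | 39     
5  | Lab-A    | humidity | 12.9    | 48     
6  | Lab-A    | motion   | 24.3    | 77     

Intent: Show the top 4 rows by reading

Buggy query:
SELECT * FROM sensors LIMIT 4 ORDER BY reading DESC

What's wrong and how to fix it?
Bug: ORDER BY cannot follow LIMIT; LIMIT is the final clause

Fix: Swap the clauses: ORDER BY first, then LIMIT

Corrected query:
SELECT * FROM sensors ORDER BY reading DESC LIMIT 4

Result:
id | location | kind   | reading | battery
---+----------+--------+---------+--------
2  | Roof     | motion | 74.5    | 28     
1  | Lab-A    | co2    | 62.5    | 20     
4  | Basement | temp   | 41.2    | 39     
6  | Lab-A    | motion | 24.3    | 77     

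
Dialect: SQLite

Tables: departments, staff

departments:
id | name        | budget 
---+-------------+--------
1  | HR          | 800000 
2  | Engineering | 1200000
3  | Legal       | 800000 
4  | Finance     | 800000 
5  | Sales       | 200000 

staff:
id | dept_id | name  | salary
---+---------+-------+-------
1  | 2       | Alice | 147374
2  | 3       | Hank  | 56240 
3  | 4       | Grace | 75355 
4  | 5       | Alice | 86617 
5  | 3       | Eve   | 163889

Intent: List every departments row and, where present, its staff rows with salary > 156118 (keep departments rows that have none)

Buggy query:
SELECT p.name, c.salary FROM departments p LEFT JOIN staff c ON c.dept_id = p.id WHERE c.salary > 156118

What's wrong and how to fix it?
Bug: A WHERE condition on the right-hand table after LEFT JOIN drops unmatched parents

Fix: Put 'c.salary > 156118' in the JOIN's ON clause instead of WHERE

Corrected query:
SELECT p.name, c.salary FROM departments p LEFT JOIN staff c ON c.dept_id = p.id AND c.salary > 156118

Result:
name        | salary
------------+-------
HR          | NULL  
Engineering | NULL  
Legal       | 163889
Finance     | NULL  
Sales       | NULL  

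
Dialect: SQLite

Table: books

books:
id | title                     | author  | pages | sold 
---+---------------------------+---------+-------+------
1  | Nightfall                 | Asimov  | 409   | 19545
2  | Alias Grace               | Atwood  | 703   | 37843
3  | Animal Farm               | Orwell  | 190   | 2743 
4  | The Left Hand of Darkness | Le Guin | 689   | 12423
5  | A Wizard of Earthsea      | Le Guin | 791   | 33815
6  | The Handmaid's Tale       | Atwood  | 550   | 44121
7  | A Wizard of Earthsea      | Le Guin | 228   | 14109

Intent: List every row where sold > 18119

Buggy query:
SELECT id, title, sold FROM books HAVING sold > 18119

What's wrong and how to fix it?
Bug: This is a non-aggregate query (no GROUP BY, no aggregates), so in SQLite the HAVING clause is invalid here; a row-level condition belongs in WHERE

Fix: Use WHERE for row-level filtering

Corrected query:
SELECT id, title, sold FROM books WHERE sold > 18119

Result:
id | title                | sold 
---+----------------------+------
1  | Nightfall            | 19545
2  | Alias Grace          | 37843
5  | A Wizard of Earthsea | 33815
6  | The Handmaid's Tale  | 44121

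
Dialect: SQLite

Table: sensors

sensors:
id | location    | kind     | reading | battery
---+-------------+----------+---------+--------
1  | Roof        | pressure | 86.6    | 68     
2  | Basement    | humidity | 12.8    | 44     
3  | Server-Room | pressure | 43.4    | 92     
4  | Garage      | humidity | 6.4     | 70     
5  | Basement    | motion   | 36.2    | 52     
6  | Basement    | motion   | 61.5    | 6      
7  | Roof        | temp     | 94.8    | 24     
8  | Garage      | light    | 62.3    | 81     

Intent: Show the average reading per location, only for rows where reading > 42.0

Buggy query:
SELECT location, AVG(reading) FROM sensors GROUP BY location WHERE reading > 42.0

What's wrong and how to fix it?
Bug: Row-level WHERE must come before GROUP BY in the clause order

Fix: Move the WHERE clause before GROUP BY

Corrected query:
SELECT location, AVG(reading) FROM sensors WHERE reading > 42.0 GROUP BY location

Result:
location    | AVG(reading)
------------+-------------
Basement    | 61.5        
Garage      | 62.3        
Roof        | 90.7        
Server-Room | 43.4        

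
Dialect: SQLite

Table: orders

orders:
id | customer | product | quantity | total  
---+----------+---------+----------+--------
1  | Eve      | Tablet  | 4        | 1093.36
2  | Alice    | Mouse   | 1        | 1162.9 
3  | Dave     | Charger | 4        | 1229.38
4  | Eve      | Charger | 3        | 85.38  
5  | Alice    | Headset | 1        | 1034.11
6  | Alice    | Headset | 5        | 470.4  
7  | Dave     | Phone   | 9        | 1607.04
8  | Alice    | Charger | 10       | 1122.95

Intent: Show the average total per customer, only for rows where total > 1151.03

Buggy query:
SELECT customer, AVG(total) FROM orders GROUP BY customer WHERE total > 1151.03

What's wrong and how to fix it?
Bug: WHERE cannot follow GROUP BY

Fix: Place WHERE between FROM and GROUP BY

Corrected query:
SELECT customer, AVG(total) FROM orders WHERE total > 1151.03 GROUP BY customer

Result:
customer | AVG(total)
---------+-----------
Alice    | 1162.9    
Dave     | 1418.21   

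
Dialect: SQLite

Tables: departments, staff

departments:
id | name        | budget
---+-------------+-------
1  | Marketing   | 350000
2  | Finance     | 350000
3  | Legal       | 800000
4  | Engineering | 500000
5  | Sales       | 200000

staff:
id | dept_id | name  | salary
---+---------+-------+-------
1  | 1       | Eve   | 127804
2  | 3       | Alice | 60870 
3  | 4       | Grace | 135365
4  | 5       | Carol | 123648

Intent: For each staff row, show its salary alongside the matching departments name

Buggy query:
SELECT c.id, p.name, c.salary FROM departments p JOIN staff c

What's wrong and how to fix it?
Bug: Missing join condition: each staff row is matched to all departments rows instead of just its own

Fix: Add ON c.dept_id = p.id to the JOIN

Corrected query:
SELECT c.id, p.name, c.salary FROM departments p JOIN staff c ON c.dept_id = p.id

Result:
id | name        | salary
---+-------------+-------
1  | Marketing   | 127804
2  | Legal       | 60870 
3  | Engineering | 135365
4  | Sales       | 123648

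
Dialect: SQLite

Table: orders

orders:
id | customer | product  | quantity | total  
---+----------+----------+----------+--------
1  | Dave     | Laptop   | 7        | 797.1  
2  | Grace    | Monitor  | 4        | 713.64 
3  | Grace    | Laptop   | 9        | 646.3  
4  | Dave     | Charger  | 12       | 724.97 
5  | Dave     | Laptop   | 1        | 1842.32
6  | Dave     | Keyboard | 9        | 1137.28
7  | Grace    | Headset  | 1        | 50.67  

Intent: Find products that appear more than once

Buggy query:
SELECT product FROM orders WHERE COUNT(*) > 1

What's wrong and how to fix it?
Bug: COUNT(*) is an aggregate and cannot be used in WHERE

Fix: GROUP BY product, then filter groups with HAVING COUNT(*) > 1

Corrected query:
SELECT product FROM orders GROUP BY product HAVING COUNT(*) > 1

Result:
product
-------
Laptop 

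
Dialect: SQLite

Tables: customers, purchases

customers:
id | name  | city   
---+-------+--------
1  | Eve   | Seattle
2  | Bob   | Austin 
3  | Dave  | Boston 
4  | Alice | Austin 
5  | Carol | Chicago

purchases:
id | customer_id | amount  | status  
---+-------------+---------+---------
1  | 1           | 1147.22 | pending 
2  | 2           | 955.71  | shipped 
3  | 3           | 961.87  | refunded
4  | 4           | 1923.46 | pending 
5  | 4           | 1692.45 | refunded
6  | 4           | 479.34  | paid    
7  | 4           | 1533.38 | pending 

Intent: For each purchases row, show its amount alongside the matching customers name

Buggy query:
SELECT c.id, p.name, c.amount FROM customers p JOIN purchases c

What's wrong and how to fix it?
Bug: JOIN with no ON clause produces a cartesian product; every purchases row pairs with every customers row

Fix: Specify the join condition linking the foreign key to the parent id

Corrected query:
SELECT c.id, p.name, c.amount FROM customers p JOIN purchases c ON c.customer_id = p.id

Result:
id | name  | amount 
---+-------+--------
1  | Eve   | 1147.22
2  | Bob   | 955.71 
3  | Dave  | 961.87 
4  | Alice | 1923.46
5  | Alice | 1692.45
6  | Alice | 479.34 
7  | Alice | 1533.38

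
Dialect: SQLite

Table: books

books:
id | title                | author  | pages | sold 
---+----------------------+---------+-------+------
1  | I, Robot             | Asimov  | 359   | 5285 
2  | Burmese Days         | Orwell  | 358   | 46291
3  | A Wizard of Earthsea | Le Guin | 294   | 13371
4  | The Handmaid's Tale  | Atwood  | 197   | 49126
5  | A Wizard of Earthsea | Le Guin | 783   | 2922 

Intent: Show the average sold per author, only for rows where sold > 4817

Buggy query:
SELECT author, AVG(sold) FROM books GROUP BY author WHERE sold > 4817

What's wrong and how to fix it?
Bug: Row-level WHERE must come before GROUP BY in the clause order

Fix: Place WHERE between FROM and GROUP BY

Corrected query:
SELECT author, AVG(sold) FROM books WHERE sold > 4817 GROUP BY author

Result:
author  | AVG(sold)
--------+----------
Asimov  | 5285     
Atwood  | 49126    
Le Guin | 13371    
Orwell  | 46291    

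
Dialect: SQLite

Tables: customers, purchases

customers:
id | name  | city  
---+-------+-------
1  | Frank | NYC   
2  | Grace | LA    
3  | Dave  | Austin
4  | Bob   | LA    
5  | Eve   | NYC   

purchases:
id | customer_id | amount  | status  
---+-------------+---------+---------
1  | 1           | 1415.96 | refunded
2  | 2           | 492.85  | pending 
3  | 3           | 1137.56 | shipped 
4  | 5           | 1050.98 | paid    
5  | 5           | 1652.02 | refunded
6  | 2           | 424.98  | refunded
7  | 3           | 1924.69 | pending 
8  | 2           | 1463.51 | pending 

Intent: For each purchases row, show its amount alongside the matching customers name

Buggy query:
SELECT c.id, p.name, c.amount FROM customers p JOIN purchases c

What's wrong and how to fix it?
Bug: JOIN with no ON clause produces a cartesian product; every purchases row pairs with every customers row

Fix: Add ON c.customer_id = p.id to the JOIN

Corrected query:
SELECT c.id, p.name, c.amount FROM customers p JOIN purchases c ON c.customer_id = p.id

Result:
id | name  | amount 
---+-------+--------
1  | Frank | 1415.96
2  | Grace | 492.85 
3  | Dave  | 1137.56
4  | Eve   | 1050.98
5  | Eve   | 1652.02
6  | Grace | 424.98 
7  | Dave  | 1924.69
8  | Grace | 1463.51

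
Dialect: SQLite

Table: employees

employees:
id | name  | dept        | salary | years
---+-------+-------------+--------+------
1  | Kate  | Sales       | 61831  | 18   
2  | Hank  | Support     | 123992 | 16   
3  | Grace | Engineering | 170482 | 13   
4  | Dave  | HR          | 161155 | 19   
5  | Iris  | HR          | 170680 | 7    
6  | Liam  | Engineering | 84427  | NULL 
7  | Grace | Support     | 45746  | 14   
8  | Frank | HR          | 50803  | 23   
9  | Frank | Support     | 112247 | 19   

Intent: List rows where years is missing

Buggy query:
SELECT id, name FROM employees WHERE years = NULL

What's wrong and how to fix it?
Bug: Comparing to NULL with '=' never matches; NULL = NULL is unknown, not true

Fix: Replace '= NULL' with 'IS NULL'

Corrected query:
SELECT id, name FROM employees WHERE years IS NULL

Result:
id | name
---+-----
6  | Liam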